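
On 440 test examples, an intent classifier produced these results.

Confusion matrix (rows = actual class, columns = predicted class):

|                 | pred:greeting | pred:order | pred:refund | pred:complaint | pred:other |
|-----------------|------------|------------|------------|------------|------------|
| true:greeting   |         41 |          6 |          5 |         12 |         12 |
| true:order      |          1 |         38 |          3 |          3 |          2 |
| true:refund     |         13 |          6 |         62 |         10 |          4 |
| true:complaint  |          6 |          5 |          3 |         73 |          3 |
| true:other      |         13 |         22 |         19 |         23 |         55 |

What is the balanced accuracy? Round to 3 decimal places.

0.646

Balanced accuracy = mean of per-class recall.
  greeting: recall = 41/76 = 0.5395
  order: recall = 38/47 = 0.8085
  refund: recall = 62/95 = 0.6526
  complaint: recall = 73/90 = 0.8111
  other: recall = 55/132 = 0.4167
Mean = (0.5395 + 0.8085 + 0.6526 + 0.8111 + 0.4167) / 5 = 0.646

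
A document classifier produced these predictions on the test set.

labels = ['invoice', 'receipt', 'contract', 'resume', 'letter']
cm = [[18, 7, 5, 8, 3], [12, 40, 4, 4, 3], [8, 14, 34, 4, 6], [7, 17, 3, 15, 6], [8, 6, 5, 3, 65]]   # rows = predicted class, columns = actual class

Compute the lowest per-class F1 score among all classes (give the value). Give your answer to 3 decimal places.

Per-class F1 score (2·TP/(2·TP+FP+FN)):
  invoice: TP=18, FP=7+5+8+3=23, FN=12+8+7+8=35 → 36/94 = 0.3830
  receipt: TP=40, FP=12+4+4+3=23, FN=7+14+17+6=44 → 80/147 = 0.5442
  contract: TP=34, FP=8+14+4+6=32, FN=5+4+3+5=17 → 68/117 = 0.5812
  resume: TP=15, FP=7+17+3+6=33, FN=8+4+4+3=19 → 30/82 = 0.3659
  letter: TP=65, FP=8+6+5+3=22, FN=3+3+6+6=18 → 130/170 = 0.7647
Lowest is class 'resume' with F1 score = 0.366.

0.366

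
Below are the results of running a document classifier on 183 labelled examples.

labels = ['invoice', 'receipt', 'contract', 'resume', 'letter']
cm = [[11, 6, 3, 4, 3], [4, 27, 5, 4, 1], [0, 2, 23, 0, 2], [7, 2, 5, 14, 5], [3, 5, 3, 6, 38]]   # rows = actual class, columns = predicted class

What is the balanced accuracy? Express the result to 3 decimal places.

0.607

Balanced accuracy = mean of per-class recall.
  invoice: recall = 11/27 = 0.4074
  receipt: recall = 27/41 = 0.6585
  contract: recall = 23/27 = 0.8519
  resume: recall = 14/33 = 0.4242
  letter: recall = 38/55 = 0.6909
Mean = (0.4074 + 0.6585 + 0.8519 + 0.4242 + 0.6909) / 5 = 0.607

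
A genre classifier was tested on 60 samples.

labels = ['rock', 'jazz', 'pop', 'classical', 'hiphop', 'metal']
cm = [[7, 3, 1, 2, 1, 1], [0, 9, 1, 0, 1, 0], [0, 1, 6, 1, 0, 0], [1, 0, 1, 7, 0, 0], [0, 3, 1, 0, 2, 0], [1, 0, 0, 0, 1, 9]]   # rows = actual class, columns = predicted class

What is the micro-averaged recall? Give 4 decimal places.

Micro-averaging pools counts across classes: ΣTP=40, ΣFP=20, ΣFN=20.
Micro-recall = TP/(TP+FN) on pooled counts = 0.6667 (equals overall accuracy in single-label multiclass).

0.6667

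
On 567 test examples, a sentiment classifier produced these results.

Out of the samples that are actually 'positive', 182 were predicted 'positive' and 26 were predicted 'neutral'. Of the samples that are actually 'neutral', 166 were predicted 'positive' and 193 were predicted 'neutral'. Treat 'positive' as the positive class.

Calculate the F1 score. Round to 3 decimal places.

0.655

Precision = TP/(TP+FP) = 182/348 = 0.5230
Recall = TP/(TP+FN) = 182/208 = 0.8750
F1 = 2·TP/(2·TP+FP+FN) = 364/556 = 0.655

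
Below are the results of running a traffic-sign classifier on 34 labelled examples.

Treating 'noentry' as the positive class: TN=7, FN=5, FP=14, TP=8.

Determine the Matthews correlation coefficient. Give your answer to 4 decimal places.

MCC = (TP·TN − FP·FN) / √((TP+FP)(TP+FN)(TN+FP)(TN+FN))
Numerator = 8·7 − 14·5 = -14
Denominator = √(22·13·21·12) = √72072 = 268.4623
MCC = -14 / 268.4623 = -0.0521

-0.0521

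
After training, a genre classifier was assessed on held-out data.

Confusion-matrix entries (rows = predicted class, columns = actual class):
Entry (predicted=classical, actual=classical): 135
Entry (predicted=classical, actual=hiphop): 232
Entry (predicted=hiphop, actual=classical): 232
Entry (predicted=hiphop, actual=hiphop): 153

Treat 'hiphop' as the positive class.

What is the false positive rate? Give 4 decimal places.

FPR = FP/(FP+TN) = 232/(232+135) = 0.6322

0.6322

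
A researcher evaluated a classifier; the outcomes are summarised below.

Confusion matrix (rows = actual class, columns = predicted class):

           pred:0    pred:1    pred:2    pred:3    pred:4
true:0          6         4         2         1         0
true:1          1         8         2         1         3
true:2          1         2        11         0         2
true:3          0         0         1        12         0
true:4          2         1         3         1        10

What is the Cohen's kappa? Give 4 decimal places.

Observed agreement pₒ = trace/N = 47/74 = 0.63514
Expected agreement pₑ = Σ (rowᵢ·colᵢ)/N² = (13·10 + 15·15 + 16·19 + 13·15 + 17·15)/74² = 0.20252
κ = (pₒ − pₑ)/(1 − pₑ) = (0.63514 − 0.20252)/(1 − 0.20252) = 0.5425

0.5425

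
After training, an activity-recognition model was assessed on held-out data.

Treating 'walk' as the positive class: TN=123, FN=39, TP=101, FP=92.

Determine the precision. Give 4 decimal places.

Precision = TP/(TP+FP) = 101/(101+92) = 101/193 = 0.5233

0.5233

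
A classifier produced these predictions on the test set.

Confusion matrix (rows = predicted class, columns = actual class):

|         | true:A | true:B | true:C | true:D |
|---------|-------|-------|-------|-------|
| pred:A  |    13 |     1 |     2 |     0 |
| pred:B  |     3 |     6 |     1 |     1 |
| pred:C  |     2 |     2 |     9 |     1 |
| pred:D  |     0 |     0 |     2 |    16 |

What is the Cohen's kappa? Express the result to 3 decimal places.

0.656

Observed agreement pₒ = trace/N = 44/59 = 0.7458
Expected agreement pₑ = Σ (rowᵢ·colᵢ)/N² = (18·16 + 9·11 + 14·14 + 18·18)/59² = 0.2606
κ = (pₒ − pₑ)/(1 − pₑ) = (0.7458 − 0.2606)/(1 − 0.2606) = 0.656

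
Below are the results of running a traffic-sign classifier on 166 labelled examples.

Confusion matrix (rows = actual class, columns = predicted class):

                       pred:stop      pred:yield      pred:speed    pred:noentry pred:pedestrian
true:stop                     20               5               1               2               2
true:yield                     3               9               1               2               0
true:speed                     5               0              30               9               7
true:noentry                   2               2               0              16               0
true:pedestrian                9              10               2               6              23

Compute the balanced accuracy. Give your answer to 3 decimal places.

Balanced accuracy = mean of per-class recall.
  stop: recall = 20/30 = 0.6667
  yield: recall = 9/15 = 0.6000
  speed: recall = 30/51 = 0.5882
  noentry: recall = 16/20 = 0.8000
  pedestrian: recall = 23/50 = 0.4600
Mean = (0.6667 + 0.6000 + 0.5882 + 0.8000 + 0.4600) / 5 = 0.623

0.623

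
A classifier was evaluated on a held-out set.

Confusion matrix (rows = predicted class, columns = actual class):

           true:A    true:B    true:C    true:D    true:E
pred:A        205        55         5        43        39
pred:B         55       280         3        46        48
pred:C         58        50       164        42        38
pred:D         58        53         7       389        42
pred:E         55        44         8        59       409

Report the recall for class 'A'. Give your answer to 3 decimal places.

0.476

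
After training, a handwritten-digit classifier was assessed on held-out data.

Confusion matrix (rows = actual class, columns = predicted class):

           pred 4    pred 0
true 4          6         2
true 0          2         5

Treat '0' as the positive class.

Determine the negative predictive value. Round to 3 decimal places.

0.750

NPV = TN/(TN+FN) = 6/(6+2) = 0.750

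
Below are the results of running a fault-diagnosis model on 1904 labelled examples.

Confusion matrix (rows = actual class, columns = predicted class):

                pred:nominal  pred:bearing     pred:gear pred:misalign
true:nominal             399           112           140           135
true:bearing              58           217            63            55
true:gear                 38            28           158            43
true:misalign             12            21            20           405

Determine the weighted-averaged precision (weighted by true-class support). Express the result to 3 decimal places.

Per-class precision (TP/(TP+FP)):
  nominal: TP=399, FP=58+38+12=108 → 399/507 = 0.7870
  bearing: TP=217, FP=112+28+21=161 → 217/378 = 0.5741
  gear: TP=158, FP=140+63+20=223 → 158/381 = 0.4147
  misalign: TP=405, FP=135+55+43=233 → 405/638 = 0.6348
Weighted-precision = Σ (supportᵢ/N)·precisionᵢ with N=1904: (786/1904)·0.7870 + (393/1904)·0.5741 + (267/1904)·0.4147 + (458/1904)·0.6348 = 0.654

0.654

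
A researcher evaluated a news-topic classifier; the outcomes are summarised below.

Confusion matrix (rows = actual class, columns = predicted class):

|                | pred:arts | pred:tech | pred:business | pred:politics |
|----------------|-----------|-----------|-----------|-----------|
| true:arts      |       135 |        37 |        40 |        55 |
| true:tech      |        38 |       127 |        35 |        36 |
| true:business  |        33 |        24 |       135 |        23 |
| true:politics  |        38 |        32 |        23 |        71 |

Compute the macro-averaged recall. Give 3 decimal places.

Per-class recall (TP/(TP+FN)):
  arts: TP=135, FN=37+40+55=132 → 135/267 = 0.5056
  tech: TP=127, FN=38+35+36=109 → 127/236 = 0.5381
  business: TP=135, FN=33+24+23=80 → 135/215 = 0.6279
  politics: TP=71, FN=38+32+23=93 → 71/164 = 0.4329
Macro-recall = mean = (0.5056 + 0.5381 + 0.6279 + 0.4329) / 4 = 0.526

0.526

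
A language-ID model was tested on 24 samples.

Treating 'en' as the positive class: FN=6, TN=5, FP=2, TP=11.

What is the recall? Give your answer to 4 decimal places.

Recall = TP/(TP+FN) = 11/(11+6) = 11/17 = 0.6471

0.6471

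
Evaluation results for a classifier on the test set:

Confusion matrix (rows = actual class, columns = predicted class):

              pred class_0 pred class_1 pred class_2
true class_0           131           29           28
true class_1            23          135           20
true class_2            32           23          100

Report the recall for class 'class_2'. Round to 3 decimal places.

0.645

Treat 'class_2' as positive and all other classes as negative.
recall = TP/(TP+FN).
class_2: TP=100, FN=32+23=55 → 100/155 = 0.6452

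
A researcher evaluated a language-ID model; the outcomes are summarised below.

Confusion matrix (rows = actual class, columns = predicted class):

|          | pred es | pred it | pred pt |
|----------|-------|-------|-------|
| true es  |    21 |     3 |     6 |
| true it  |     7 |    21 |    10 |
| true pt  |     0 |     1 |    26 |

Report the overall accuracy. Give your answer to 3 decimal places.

0.716

Accuracy = trace / total = (21+21+26=68) / 95 = 68/95 = 0.716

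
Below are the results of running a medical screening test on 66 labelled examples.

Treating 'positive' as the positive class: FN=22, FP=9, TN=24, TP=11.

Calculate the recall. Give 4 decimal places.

Recall = TP/(TP+FN) = 11/(11+22) = 11/33 = 0.3333

0.3333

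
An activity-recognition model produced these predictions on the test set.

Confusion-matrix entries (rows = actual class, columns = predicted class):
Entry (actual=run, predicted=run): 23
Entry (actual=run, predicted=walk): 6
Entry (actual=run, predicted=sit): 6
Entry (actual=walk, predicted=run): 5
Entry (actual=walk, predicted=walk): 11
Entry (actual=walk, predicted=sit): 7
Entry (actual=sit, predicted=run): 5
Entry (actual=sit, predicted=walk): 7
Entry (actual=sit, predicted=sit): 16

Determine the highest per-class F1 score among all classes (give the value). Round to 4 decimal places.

Per-class F1 score (2·TP/(2·TP+FP+FN)):
  run: TP=23, FP=5+5=10, FN=6+6=12 → 46/68 = 0.67647
  walk: TP=11, FP=6+7=13, FN=5+7=12 → 22/47 = 0.46809
  sit: TP=16, FP=6+7=13, FN=5+7=12 → 32/57 = 0.56140
Highest is class 'run' with F1 score = 0.6765.

0.6765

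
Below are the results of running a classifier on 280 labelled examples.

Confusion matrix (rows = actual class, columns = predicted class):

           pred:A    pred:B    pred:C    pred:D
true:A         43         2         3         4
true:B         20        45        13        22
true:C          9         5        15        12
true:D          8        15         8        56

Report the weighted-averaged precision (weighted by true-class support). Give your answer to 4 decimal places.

0.5811

Per-class precision (TP/(TP+FP)):
  A: TP=43, FP=20+9+8=37 → 43/80 = 0.53750
  B: TP=45, FP=2+5+15=22 → 45/67 = 0.67164
  C: TP=15, FP=3+13+8=24 → 15/39 = 0.38462
  D: TP=56, FP=4+22+12=38 → 56/94 = 0.59574
Weighted-precision = Σ (supportᵢ/N)·precisionᵢ with N=280: (52/280)·0.53750 + (100/280)·0.67164 + (41/280)·0.38462 + (87/280)·0.59574 = 0.5811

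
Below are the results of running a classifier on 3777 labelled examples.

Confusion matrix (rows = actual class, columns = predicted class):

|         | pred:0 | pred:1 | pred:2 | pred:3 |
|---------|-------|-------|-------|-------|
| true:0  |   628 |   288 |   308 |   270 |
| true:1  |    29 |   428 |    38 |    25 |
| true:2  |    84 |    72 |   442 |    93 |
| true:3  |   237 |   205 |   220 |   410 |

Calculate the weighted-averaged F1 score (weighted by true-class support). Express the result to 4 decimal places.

Per-class F1 score (2·TP/(2·TP+FP+FN)):
  0: TP=628, FP=29+84+237=350, FN=288+308+270=866 → 1256/2472 = 0.50809
  1: TP=428, FP=288+72+205=565, FN=29+38+25=92 → 856/1513 = 0.56576
  2: TP=442, FP=308+38+220=566, FN=84+72+93=249 → 884/1699 = 0.52031
  3: TP=410, FP=270+25+93=388, FN=237+205+220=662 → 820/1870 = 0.43850
Weighted-F1 score = Σ (supportᵢ/N)·F1 scoreᵢ with N=3777: (1494/3777)·0.50809 + (520/3777)·0.56576 + (691/3777)·0.52031 + (1072/3777)·0.43850 = 0.4985

0.4985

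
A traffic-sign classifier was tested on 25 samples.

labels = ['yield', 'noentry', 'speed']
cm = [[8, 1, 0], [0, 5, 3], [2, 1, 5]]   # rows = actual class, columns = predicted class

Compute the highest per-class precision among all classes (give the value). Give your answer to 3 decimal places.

Per-class precision (TP/(TP+FP)):
  yield: TP=8, FP=0+2=2 → 8/10 = 0.8000
  noentry: TP=5, FP=1+1=2 → 5/7 = 0.7143
  speed: TP=5, FP=0+3=3 → 5/8 = 0.6250
Highest is class 'yield' with precision = 0.800.

0.800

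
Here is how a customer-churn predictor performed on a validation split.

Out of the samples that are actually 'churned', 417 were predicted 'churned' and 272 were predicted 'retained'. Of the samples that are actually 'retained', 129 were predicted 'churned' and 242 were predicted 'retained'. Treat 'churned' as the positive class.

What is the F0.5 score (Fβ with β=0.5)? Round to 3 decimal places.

0.726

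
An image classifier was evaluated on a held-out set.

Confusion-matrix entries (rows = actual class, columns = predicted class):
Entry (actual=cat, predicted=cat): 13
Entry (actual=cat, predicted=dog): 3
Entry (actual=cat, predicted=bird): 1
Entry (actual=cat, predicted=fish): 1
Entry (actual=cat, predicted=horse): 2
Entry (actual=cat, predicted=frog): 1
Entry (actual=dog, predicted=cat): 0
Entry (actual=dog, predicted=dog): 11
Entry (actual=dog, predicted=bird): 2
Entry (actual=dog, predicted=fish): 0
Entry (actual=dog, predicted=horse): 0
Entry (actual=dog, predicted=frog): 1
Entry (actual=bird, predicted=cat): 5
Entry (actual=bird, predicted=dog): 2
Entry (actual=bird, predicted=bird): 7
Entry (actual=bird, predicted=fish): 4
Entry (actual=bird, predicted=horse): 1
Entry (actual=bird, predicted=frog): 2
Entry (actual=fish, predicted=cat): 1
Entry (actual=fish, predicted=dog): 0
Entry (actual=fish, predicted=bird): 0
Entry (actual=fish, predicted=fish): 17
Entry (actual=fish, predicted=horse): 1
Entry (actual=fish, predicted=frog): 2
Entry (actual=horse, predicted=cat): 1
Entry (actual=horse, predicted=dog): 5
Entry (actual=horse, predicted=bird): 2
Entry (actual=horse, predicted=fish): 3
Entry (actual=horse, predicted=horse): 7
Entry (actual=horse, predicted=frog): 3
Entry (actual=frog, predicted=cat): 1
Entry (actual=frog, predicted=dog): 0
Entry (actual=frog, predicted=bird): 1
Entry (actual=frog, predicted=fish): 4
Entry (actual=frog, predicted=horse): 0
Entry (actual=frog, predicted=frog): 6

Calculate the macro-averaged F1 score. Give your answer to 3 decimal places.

Per-class F1 score (2·TP/(2·TP+FP+FN)):
  cat: TP=13, FP=0+5+1+1+1=8, FN=3+1+1+2+1=8 → 26/42 = 0.6190
  dog: TP=11, FP=3+2+0+5+0=10, FN=0+2+0+0+1=3 → 22/35 = 0.6286
  bird: TP=7, FP=1+2+0+2+1=6, FN=5+2+4+1+2=14 → 14/34 = 0.4118
  fish: TP=17, FP=1+0+4+3+4=12, FN=1+0+0+1+2=4 → 34/50 = 0.6800
  horse: TP=7, FP=2+0+1+1+0=4, FN=1+5+2+3+3=14 → 14/32 = 0.4375
  frog: TP=6, FP=1+1+2+2+3=9, FN=1+0+1+4+0=6 → 12/27 = 0.4444
Macro-F1 score = mean = (0.6190 + 0.6286 + 0.4118 + 0.6800 + 0.4375 + 0.4444) / 6 = 0.537

0.537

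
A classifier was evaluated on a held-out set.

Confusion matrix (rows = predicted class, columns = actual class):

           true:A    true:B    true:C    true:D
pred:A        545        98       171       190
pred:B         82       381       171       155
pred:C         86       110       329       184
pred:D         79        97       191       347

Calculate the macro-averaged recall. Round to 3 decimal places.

Per-class recall (TP/(TP+FN)):
  A: TP=545, FN=82+86+79=247 → 545/792 = 0.6881
  B: TP=381, FN=98+110+97=305 → 381/686 = 0.5554
  C: TP=329, FN=171+171+191=533 → 329/862 = 0.3817
  D: TP=347, FN=190+155+184=529 → 347/876 = 0.3961
Macro-recall = mean = (0.6881 + 0.5554 + 0.3817 + 0.3961) / 4 = 0.505

0.505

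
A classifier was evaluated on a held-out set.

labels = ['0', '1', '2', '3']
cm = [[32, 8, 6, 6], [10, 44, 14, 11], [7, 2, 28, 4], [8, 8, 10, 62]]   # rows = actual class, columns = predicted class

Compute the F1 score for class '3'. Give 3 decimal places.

0.725

Take TP from the diagonal, FP from the rest of the '3' prediction marginal, FN from the rest of the '3' actual marginal.
F1 score = 2·TP/(2·TP+FP+FN).
3: TP=62, FP=6+11+4=21, FN=8+8+10=26 → 124/171 = 0.7251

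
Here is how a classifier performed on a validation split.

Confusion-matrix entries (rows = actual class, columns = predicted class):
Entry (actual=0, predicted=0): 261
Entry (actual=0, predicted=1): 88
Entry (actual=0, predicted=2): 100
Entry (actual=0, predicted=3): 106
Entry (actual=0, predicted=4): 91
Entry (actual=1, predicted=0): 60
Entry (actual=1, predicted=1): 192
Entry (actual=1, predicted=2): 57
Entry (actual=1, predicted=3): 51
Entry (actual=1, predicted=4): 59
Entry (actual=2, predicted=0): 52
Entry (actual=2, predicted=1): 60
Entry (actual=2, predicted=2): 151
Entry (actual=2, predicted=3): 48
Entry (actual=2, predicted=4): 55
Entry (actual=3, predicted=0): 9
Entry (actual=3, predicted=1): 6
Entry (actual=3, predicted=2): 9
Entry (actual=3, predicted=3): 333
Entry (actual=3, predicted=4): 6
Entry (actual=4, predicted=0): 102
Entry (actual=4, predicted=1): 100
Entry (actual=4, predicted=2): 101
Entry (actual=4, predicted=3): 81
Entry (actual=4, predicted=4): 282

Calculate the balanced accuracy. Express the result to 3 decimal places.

Balanced accuracy = mean of per-class recall.
  0: recall = 261/646 = 0.4040
  1: recall = 192/419 = 0.4582
  2: recall = 151/366 = 0.4126
  3: recall = 333/363 = 0.9174
  4: recall = 282/666 = 0.4234
Mean = (0.4040 + 0.4582 + 0.4126 + 0.9174 + 0.4234) / 5 = 0.523

0.523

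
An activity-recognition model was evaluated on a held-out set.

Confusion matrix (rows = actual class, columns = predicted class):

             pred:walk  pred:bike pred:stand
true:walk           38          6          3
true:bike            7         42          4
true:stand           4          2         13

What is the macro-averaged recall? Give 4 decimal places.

0.7617

Per-class recall (TP/(TP+FN)):
  walk: TP=38, FN=6+3=9 → 38/47 = 0.80851
  bike: TP=42, FN=7+4=11 → 42/53 = 0.79245
  stand: TP=13, FN=4+2=6 → 13/19 = 0.68421
Macro-recall = mean = (0.80851 + 0.79245 + 0.68421) / 3 = 0.7617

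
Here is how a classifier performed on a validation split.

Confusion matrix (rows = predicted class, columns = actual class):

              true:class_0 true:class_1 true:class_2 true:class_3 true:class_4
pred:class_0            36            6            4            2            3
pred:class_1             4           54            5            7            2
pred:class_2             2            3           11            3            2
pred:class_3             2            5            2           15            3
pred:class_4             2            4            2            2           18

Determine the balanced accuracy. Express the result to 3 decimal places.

0.630

Balanced accuracy = mean of per-class recall.
  class_0: recall = 36/46 = 0.7826
  class_1: recall = 54/72 = 0.7500
  class_2: recall = 11/24 = 0.4583
  class_3: recall = 15/29 = 0.5172
  class_4: recall = 18/28 = 0.6429
Mean = (0.7826 + 0.7500 + 0.4583 + 0.5172 + 0.6429) / 5 = 0.630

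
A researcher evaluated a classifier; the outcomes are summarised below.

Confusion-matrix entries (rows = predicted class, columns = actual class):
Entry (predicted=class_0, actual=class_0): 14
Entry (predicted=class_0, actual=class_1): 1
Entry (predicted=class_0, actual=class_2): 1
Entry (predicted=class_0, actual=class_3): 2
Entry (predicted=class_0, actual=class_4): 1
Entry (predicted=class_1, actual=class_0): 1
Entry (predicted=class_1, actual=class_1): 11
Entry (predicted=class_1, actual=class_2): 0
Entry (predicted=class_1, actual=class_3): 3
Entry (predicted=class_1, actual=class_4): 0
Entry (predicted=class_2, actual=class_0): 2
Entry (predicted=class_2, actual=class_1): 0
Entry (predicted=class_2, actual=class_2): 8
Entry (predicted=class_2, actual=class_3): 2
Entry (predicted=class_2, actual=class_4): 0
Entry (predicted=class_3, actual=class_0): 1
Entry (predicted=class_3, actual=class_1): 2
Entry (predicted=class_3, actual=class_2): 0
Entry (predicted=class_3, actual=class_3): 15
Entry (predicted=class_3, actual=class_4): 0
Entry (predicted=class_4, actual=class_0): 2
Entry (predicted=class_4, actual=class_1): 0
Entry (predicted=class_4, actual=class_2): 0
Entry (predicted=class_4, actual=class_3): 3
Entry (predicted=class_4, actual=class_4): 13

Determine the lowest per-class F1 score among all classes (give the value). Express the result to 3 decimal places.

0.698

Per-class F1 score (2·TP/(2·TP+FP+FN)):
  class_0: TP=14, FP=1+1+2+1=5, FN=1+2+1+2=6 → 28/39 = 0.7179
  class_1: TP=11, FP=1+0+3+0=4, FN=1+0+2+0=3 → 22/29 = 0.7586
  class_2: TP=8, FP=2+0+2+0=4, FN=1+0+0+0=1 → 16/21 = 0.7619
  class_3: TP=15, FP=1+2+0+0=3, FN=2+3+2+3=10 → 30/43 = 0.6977
  class_4: TP=13, FP=2+0+0+3=5, FN=1+0+0+0=1 → 26/32 = 0.8125
Lowest is class 'class_3' with F1 score = 0.698.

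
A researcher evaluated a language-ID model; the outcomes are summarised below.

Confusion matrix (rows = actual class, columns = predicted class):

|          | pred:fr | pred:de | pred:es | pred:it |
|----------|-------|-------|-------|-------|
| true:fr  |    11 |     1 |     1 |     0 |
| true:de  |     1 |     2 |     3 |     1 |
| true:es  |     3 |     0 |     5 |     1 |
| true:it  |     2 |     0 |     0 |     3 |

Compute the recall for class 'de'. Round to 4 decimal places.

recall = TP/(TP+FN).
de: TP=2, FN=1+3+1=5 → 2/7 = 0.28571

0.2857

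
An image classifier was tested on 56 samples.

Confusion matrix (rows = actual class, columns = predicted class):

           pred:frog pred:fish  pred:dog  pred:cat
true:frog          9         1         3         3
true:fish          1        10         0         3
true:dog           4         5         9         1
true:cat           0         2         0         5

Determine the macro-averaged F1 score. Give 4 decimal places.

Per-class F1 score (2·TP/(2·TP+FP+FN)):
  frog: TP=9, FP=1+4+0=5, FN=1+3+3=7 → 18/30 = 0.60000
  fish: TP=10, FP=1+5+2=8, FN=1+0+3=4 → 20/32 = 0.62500
  dog: TP=9, FP=3+0+0=3, FN=4+5+1=10 → 18/31 = 0.58065
  cat: TP=5, FP=3+3+1=7, FN=0+2+0=2 → 10/19 = 0.52632
Macro-F1 score = mean = (0.60000 + 0.62500 + 0.58065 + 0.52632) / 4 = 0.5830

0.5830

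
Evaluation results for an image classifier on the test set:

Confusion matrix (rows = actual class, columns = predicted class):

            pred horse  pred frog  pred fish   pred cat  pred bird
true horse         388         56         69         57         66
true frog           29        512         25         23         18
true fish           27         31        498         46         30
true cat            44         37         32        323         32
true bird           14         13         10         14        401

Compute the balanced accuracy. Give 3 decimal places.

Balanced accuracy = mean of per-class recall.
  horse: recall = 388/636 = 0.6101
  frog: recall = 512/607 = 0.8435
  fish: recall = 498/632 = 0.7880
  cat: recall = 323/468 = 0.6902
  bird: recall = 401/452 = 0.8872
Mean = (0.6101 + 0.8435 + 0.7880 + 0.6902 + 0.8872) / 5 = 0.764

0.764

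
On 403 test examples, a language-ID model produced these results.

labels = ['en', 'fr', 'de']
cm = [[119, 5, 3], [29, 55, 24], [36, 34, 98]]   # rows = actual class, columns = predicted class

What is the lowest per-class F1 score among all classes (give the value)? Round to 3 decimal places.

0.545

Per-class F1 score (2·TP/(2·TP+FP+FN)):
  en: TP=119, FP=29+36=65, FN=5+3=8 → 238/311 = 0.7653
  fr: TP=55, FP=5+34=39, FN=29+24=53 → 110/202 = 0.5446
  de: TP=98, FP=3+24=27, FN=36+34=70 → 196/293 = 0.6689
Lowest is class 'fr' with F1 score = 0.545.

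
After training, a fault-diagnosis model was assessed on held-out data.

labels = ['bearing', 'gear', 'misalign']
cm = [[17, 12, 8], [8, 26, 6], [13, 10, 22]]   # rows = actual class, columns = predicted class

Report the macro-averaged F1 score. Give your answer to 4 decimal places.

0.5292

Per-class F1 score (2·TP/(2·TP+FP+FN)):
  bearing: TP=17, FP=8+13=21, FN=12+8=20 → 34/75 = 0.45333
  gear: TP=26, FP=12+10=22, FN=8+6=14 → 52/88 = 0.59091
  misalign: TP=22, FP=8+6=14, FN=13+10=23 → 44/81 = 0.54321
Macro-F1 score = mean = (0.45333 + 0.59091 + 0.54321) / 3 = 0.5292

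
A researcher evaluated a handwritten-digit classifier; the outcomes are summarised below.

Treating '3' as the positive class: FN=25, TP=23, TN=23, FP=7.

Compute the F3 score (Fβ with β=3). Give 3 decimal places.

Fβ = (1+β²)·TP / ((1+β²)·TP + β²·FN + FP), with β²=9
= 10·23 / (10·23 + 9·25 + 7) = 0.498

0.498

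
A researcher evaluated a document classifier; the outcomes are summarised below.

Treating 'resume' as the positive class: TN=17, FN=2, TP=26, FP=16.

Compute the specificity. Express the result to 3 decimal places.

0.515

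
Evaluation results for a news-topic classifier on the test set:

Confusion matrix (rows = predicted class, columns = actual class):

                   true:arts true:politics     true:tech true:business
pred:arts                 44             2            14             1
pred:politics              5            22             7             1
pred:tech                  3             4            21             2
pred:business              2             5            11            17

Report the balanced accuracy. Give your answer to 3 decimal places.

0.672

Balanced accuracy = mean of per-class recall.
  arts: recall = 44/54 = 0.8148
  politics: recall = 22/33 = 0.6667
  tech: recall = 21/53 = 0.3962
  business: recall = 17/21 = 0.8095
Mean = (0.8148 + 0.6667 + 0.3962 + 0.8095) / 4 = 0.672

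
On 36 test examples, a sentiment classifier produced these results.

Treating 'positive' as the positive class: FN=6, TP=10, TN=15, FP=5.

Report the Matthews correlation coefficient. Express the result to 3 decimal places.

MCC = (TP·TN − FP·FN) / √((TP+FP)(TP+FN)(TN+FP)(TN+FN))
Numerator = 10·15 − 5·6 = 120
Denominator = √(15·16·20·21) = √100800 = 317.4902
MCC = 120 / 317.4902 = 0.378

0.378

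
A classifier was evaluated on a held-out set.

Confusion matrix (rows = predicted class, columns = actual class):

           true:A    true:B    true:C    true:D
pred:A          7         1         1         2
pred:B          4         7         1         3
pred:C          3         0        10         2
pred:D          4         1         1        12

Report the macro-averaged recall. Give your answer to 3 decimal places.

Per-class recall (TP/(TP+FN)):
  A: TP=7, FN=4+3+4=11 → 7/18 = 0.3889
  B: TP=7, FN=1+0+1=2 → 7/9 = 0.7778
  C: TP=10, FN=1+1+1=3 → 10/13 = 0.7692
  D: TP=12, FN=2+3+2=7 → 12/19 = 0.6316
Macro-recall = mean = (0.3889 + 0.7778 + 0.7692 + 0.6316) / 4 = 0.642

0.642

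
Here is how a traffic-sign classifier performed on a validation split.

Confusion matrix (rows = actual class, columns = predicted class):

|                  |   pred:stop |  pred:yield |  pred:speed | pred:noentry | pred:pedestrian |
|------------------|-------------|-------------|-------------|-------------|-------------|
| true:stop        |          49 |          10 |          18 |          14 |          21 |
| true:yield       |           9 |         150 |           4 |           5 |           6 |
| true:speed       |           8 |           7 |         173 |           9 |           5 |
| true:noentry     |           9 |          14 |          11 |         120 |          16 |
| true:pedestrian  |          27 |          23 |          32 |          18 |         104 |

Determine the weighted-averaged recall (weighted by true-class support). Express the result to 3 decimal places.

0.691

Per-class recall (TP/(TP+FN)):
  stop: TP=49, FN=10+18+14+21=63 → 49/112 = 0.4375
  yield: TP=150, FN=9+4+5+6=24 → 150/174 = 0.8621
  speed: TP=173, FN=8+7+9+5=29 → 173/202 = 0.8564
  noentry: TP=120, FN=9+14+11+16=50 → 120/170 = 0.7059
  pedestrian: TP=104, FN=27+23+32+18=100 → 104/204 = 0.5098
Weighted-recall = Σ (supportᵢ/N)·recallᵢ with N=862: (112/862)·0.4375 + (174/862)·0.8621 + (202/862)·0.8564 + (170/862)·0.7059 + (204/862)·0.5098 = 0.691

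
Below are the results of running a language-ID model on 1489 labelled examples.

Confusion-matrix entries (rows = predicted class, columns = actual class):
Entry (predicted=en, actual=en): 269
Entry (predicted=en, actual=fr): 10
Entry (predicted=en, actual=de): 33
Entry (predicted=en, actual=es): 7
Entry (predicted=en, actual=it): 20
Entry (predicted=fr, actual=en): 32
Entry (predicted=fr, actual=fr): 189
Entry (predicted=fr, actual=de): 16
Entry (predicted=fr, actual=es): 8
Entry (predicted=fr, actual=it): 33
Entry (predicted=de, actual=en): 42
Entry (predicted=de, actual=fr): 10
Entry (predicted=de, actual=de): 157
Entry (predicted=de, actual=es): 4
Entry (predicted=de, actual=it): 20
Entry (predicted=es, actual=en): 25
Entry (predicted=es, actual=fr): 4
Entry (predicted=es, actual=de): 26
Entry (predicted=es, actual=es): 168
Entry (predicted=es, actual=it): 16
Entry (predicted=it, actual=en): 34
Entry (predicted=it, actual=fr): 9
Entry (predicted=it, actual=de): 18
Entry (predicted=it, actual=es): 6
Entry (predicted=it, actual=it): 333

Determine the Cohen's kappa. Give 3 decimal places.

0.682

Observed agreement pₒ = trace/N = 1116/1489 = 0.7495
Expected agreement pₑ = Σ (rowᵢ·colᵢ)/N² = (402·339 + 222·278 + 250·233 + 193·239 + 422·400)/1489² = 0.2125
κ = (pₒ − pₑ)/(1 − pₑ) = (0.7495 − 0.2125)/(1 − 0.2125) = 0.682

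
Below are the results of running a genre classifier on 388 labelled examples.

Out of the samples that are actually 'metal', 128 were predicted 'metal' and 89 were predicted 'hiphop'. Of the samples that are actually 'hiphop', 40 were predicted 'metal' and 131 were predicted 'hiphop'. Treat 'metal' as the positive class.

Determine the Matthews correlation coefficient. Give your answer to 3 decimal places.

MCC = (TP·TN − FP·FN) / √((TP+FP)(TP+FN)(TN+FP)(TN+FN))
Numerator = 128·131 − 40·89 = 13208
Denominator = √(168·217·171·220) = √1371474720 = 37033.4271
MCC = 13208 / 37033.4271 = 0.357

0.357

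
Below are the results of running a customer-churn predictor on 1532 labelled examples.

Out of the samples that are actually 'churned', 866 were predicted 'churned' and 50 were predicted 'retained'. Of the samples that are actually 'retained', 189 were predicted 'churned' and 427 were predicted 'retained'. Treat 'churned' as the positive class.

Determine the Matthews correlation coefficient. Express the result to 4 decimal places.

MCC = (TP·TN − FP·FN) / √((TP+FP)(TP+FN)(TN+FP)(TN+FN))
Numerator = 866·427 − 189·50 = 360332
Denominator = √(1055·916·616·477) = √283953368160 = 532872.7504
MCC = 360332 / 532872.7504 = 0.6762

0.6762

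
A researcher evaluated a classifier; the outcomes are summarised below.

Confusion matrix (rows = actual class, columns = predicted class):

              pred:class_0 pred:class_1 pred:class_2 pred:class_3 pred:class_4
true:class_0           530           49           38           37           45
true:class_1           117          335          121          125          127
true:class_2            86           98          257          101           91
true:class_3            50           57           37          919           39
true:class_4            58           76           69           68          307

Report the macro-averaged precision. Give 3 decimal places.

Per-class precision (TP/(TP+FP)):
  class_0: TP=530, FP=117+86+50+58=311 → 530/841 = 0.6302
  class_1: TP=335, FP=49+98+57+76=280 → 335/615 = 0.5447
  class_2: TP=257, FP=38+121+37+69=265 → 257/522 = 0.4923
  class_3: TP=919, FP=37+125+101+68=331 → 919/1250 = 0.7352
  class_4: TP=307, FP=45+127+91+39=302 → 307/609 = 0.5041
Macro-precision = mean = (0.6302 + 0.5447 + 0.4923 + 0.7352 + 0.5041) / 5 = 0.581

0.581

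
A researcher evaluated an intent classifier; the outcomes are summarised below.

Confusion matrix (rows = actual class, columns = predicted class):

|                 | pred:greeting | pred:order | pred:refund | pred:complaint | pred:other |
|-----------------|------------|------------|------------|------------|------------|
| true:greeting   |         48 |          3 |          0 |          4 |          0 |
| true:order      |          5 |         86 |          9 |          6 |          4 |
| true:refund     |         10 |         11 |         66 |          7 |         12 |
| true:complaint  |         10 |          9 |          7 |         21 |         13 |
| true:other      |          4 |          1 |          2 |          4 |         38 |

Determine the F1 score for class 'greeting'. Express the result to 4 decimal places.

Take TP from the diagonal, FP from the rest of the 'greeting' prediction marginal, FN from the rest of the 'greeting' actual marginal.
F1 score = 2·TP/(2·TP+FP+FN).
greeting: TP=48, FP=5+10+10+4=29, FN=3+0+4+0=7 → 96/132 = 0.72727

0.7273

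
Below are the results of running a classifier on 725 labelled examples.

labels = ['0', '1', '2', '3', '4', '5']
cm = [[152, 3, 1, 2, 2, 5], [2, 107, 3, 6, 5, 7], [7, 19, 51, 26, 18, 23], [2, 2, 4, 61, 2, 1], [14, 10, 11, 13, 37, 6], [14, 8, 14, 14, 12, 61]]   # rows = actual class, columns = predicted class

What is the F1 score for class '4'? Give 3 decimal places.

0.443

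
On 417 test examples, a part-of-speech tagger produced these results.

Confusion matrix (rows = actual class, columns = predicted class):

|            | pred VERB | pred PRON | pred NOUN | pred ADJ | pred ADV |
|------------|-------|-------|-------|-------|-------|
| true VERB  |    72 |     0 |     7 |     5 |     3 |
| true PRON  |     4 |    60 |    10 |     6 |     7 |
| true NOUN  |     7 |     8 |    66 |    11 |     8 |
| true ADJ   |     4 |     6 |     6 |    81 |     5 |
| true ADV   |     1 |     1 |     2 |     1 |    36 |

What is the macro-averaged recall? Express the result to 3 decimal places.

0.770

Per-class recall (TP/(TP+FN)):
  VERB: TP=72, FN=0+7+5+3=15 → 72/87 = 0.8276
  PRON: TP=60, FN=4+10+6+7=27 → 60/87 = 0.6897
  NOUN: TP=66, FN=7+8+11+8=34 → 66/100 = 0.6600
  ADJ: TP=81, FN=4+6+6+5=21 → 81/102 = 0.7941
  ADV: TP=36, FN=1+1+2+1=5 → 36/41 = 0.8780
Macro-recall = mean = (0.8276 + 0.6897 + 0.6600 + 0.7941 + 0.8780) / 5 = 0.770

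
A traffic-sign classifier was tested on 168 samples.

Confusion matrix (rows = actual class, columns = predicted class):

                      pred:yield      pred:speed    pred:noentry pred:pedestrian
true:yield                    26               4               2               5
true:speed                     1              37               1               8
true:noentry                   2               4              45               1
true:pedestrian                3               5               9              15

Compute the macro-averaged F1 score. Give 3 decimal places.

0.709

Per-class F1 score (2·TP/(2·TP+FP+FN)):
  yield: TP=26, FP=1+2+3=6, FN=4+2+5=11 → 52/69 = 0.7536
  speed: TP=37, FP=4+4+5=13, FN=1+1+8=10 → 74/97 = 0.7629
  noentry: TP=45, FP=2+1+9=12, FN=2+4+1=7 → 90/109 = 0.8257
  pedestrian: TP=15, FP=5+8+1=14, FN=3+5+9=17 → 30/61 = 0.4918
Macro-F1 score = mean = (0.7536 + 0.7629 + 0.8257 + 0.4918) / 4 = 0.709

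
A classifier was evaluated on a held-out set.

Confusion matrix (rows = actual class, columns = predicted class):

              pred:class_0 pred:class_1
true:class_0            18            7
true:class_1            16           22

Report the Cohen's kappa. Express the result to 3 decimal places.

Observed agreement pₒ = trace/N = 40/63 = 0.6349
Expected agreement pₑ = Σ (rowᵢ·colᵢ)/N² = (25·34 + 38·29)/63² = 0.4918
κ = (pₒ − pₑ)/(1 − pₑ) = (0.6349 − 0.4918)/(1 − 0.4918) = 0.282

0.282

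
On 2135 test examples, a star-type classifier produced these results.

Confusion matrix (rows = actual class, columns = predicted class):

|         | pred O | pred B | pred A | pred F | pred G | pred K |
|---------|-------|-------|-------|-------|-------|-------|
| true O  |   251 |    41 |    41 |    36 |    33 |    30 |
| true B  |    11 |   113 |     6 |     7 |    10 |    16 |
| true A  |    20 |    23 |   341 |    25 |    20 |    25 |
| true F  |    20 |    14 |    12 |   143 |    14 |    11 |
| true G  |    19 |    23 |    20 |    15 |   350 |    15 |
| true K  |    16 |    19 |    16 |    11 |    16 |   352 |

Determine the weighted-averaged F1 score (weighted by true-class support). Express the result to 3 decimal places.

0.727

Per-class F1 score (2·TP/(2·TP+FP+FN)):
  O: TP=251, FP=11+20+20+19+16=86, FN=41+41+36+33+30=181 → 502/769 = 0.6528
  B: TP=113, FP=41+23+14+23+19=120, FN=11+6+7+10+16=50 → 226/396 = 0.5707
  A: TP=341, FP=41+6+12+20+16=95, FN=20+23+25+20+25=113 → 682/890 = 0.7663
  F: TP=143, FP=36+7+25+15+11=94, FN=20+14+12+14+11=71 → 286/451 = 0.6341
  G: TP=350, FP=33+10+20+14+16=93, FN=19+23+20+15+15=92 → 700/885 = 0.7910
  K: TP=352, FP=30+16+25+11+15=97, FN=16+19+16+11+16=78 → 704/879 = 0.8009
Weighted-F1 score = Σ (supportᵢ/N)·F1 scoreᵢ with N=2135: (432/2135)·0.6528 + (163/2135)·0.5707 + (454/2135)·0.7663 + (214/2135)·0.6341 + (442/2135)·0.7910 + (430/2135)·0.8009 = 0.727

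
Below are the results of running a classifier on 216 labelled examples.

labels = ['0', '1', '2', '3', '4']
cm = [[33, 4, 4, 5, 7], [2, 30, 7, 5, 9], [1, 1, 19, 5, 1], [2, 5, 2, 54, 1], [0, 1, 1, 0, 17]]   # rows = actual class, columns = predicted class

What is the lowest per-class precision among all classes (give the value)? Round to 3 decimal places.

Per-class precision (TP/(TP+FP)):
  0: TP=33, FP=2+1+2+0=5 → 33/38 = 0.8684
  1: TP=30, FP=4+1+5+1=11 → 30/41 = 0.7317
  2: TP=19, FP=4+7+2+1=14 → 19/33 = 0.5758
  3: TP=54, FP=5+5+5+0=15 → 54/69 = 0.7826
  4: TP=17, FP=7+9+1+1=18 → 17/35 = 0.4857
Lowest is class '4' with precision = 0.486.

0.486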